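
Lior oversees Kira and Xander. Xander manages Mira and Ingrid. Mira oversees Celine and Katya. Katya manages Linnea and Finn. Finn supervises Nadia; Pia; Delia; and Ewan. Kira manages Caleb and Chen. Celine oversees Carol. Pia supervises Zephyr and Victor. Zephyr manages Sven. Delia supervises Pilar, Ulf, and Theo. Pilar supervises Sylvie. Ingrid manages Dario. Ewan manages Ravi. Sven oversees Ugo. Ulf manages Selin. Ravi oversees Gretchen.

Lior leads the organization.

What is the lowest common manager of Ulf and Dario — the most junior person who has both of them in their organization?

Ulf's chain of managers is Delia, Finn, Katya, Mira, Xander, Lior. Dario's chain of managers is Ingrid, Xander, Lior. The first manager that appears in both chains is Xander.

Xander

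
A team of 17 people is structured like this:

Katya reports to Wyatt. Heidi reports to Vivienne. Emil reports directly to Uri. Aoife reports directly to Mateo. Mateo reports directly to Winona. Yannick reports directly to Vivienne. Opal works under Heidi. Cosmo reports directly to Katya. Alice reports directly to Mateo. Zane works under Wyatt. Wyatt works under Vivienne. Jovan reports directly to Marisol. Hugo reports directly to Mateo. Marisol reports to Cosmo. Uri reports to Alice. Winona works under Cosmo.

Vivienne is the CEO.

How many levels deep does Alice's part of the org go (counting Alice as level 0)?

The longest chain under Alice runs Alice → Uri → Emil, which is 2 levels below Alice.

2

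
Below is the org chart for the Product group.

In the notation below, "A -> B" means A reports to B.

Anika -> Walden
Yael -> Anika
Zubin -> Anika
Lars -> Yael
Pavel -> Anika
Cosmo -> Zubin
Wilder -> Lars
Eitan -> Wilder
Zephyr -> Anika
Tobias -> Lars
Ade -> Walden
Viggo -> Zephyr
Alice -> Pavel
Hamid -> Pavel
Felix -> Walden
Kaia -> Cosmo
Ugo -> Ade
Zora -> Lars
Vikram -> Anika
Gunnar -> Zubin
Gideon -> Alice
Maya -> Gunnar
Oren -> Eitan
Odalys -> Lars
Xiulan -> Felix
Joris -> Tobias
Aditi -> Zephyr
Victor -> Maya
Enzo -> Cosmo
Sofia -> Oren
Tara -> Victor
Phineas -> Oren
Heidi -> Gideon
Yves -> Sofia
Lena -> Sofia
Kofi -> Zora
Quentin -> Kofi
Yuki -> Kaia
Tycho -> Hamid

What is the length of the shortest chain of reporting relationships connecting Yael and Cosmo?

3

Yael is 1 level below Anika, and Cosmo is 2 levels below Anika (their lowest common manager). The shortest path runs up from Yael to Anika and back down to Cosmo: 1 + 2 = 3 links.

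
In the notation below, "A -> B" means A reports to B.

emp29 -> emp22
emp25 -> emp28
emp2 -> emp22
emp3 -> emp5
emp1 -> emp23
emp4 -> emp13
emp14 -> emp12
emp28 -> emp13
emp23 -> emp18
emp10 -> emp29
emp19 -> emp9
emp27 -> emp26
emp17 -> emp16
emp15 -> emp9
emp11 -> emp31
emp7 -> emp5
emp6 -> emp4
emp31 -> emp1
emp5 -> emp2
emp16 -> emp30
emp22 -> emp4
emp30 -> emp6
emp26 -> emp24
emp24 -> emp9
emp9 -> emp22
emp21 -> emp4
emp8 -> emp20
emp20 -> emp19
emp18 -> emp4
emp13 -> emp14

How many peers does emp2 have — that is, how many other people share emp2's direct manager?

emp2 reports to emp22. emp22's other direct reports are emp9, emp29 — 2 peers.

2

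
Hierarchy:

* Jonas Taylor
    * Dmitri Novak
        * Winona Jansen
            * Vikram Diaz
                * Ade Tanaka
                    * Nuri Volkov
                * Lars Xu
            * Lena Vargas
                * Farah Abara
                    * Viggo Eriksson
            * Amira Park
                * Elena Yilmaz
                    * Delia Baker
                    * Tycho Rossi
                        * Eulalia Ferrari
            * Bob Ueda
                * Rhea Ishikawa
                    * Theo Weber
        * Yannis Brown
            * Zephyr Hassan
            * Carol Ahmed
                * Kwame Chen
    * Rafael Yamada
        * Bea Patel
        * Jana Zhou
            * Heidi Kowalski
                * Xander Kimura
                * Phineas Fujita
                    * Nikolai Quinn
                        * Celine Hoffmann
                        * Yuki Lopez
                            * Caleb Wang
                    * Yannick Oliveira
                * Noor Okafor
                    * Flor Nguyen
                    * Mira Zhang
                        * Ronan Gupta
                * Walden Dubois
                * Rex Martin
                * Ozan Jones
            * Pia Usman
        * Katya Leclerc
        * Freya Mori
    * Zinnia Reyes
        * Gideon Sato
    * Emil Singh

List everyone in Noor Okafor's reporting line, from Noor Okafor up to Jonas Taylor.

Noor Okafor reports to Heidi Kowalski. Heidi Kowalski reports to Jana Zhou. Jana Zhou reports to Rafael Yamada. Rafael Yamada reports to Jonas Taylor. Jonas Taylor is at the top.

Noor Okafor -> Heidi Kowalski -> Jana Zhou -> Rafael Yamada -> Jonas Taylor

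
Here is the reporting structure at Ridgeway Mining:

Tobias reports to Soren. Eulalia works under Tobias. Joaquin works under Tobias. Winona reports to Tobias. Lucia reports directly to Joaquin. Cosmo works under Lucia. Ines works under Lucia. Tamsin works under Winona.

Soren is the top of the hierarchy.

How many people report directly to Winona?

Winona directly manages Tamsin. That is 1 direct report.

1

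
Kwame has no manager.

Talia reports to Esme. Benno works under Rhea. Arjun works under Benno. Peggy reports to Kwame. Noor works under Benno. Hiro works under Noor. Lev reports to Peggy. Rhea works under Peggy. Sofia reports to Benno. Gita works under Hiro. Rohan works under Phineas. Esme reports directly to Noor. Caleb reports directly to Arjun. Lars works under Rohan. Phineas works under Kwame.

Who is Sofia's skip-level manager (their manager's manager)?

Sofia reports to Benno, and Benno reports to Rhea. So Sofia's skip-level manager is Rhea.

Rhea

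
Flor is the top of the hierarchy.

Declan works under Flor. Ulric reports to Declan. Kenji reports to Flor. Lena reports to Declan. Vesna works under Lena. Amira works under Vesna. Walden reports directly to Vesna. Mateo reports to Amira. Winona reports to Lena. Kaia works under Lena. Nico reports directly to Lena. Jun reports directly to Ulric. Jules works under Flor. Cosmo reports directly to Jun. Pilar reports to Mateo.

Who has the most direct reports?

Direct-report counts: Flor has 3; Declan has 2; Lena has 4; Vesna has 2; Amira has 1; Mateo has 1; Ulric has 1; Jun has 1. The largest is 4, held by Lena.

Lena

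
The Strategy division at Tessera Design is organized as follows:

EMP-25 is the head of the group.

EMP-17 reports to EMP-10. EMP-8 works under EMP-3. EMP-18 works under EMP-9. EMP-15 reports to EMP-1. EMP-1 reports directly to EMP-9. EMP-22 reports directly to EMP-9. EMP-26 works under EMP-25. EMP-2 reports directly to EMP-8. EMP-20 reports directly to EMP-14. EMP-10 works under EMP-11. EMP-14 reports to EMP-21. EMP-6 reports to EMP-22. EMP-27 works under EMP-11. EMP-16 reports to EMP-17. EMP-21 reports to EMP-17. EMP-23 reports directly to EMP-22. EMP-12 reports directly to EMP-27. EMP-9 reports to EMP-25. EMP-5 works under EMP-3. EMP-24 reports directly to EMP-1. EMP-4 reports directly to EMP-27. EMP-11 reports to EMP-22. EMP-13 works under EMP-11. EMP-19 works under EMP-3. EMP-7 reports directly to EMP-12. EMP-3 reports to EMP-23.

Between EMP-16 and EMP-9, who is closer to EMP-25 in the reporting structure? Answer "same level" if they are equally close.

EMP-16 is 6 levels below EMP-25; EMP-9 is 1. EMP-9 is higher.

EMP-9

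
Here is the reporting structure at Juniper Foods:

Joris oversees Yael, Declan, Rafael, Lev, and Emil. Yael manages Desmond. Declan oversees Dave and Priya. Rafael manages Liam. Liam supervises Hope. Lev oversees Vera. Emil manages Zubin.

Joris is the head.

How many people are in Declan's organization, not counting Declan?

Declan directly manages Dave, Priya. Dave has no reports. Priya has no reports. So Declan's organization is 2 direct reports plus everyone under them: 1 + 1 = 2.

2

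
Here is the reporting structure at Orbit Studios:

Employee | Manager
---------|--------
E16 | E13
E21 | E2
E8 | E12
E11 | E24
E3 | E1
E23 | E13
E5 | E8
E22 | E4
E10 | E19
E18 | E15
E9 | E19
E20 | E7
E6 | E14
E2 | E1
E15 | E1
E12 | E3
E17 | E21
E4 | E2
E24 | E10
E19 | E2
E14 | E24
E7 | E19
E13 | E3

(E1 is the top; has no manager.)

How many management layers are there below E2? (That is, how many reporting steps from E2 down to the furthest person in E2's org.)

5

The longest chain under E2 runs E2 → E19 → E10 → E24 → E14 → E6, which is 5 levels below E2.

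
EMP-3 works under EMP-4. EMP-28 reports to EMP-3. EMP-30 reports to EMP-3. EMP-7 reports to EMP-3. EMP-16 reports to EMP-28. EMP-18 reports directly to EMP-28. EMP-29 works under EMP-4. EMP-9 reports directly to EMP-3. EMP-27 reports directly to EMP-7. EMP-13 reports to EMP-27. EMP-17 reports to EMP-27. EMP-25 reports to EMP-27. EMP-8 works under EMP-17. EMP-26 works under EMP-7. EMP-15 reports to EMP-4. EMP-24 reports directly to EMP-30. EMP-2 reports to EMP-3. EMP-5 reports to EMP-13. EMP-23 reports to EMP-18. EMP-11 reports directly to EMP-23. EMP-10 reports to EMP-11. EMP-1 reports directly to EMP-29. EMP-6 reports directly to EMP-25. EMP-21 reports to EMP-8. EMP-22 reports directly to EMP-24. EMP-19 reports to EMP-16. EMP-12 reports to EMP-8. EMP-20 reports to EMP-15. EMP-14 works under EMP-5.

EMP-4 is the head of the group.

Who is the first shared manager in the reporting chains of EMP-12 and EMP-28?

EMP-3

EMP-12's chain of managers is EMP-8, EMP-17, EMP-27, EMP-7, EMP-3, EMP-4. EMP-28's chain of managers is EMP-3, EMP-4. The first manager that appears in both chains is EMP-3.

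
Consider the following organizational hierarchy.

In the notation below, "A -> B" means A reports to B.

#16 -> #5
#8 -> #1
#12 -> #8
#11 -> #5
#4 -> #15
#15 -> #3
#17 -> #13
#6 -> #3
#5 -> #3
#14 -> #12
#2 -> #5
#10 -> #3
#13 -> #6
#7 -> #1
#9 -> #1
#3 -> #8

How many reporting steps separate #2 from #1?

Chain from #2 up to #1: #2 → #5 → #3 → #8 → #1. That is 4 steps up, so #2 is 4 levels below #1.

4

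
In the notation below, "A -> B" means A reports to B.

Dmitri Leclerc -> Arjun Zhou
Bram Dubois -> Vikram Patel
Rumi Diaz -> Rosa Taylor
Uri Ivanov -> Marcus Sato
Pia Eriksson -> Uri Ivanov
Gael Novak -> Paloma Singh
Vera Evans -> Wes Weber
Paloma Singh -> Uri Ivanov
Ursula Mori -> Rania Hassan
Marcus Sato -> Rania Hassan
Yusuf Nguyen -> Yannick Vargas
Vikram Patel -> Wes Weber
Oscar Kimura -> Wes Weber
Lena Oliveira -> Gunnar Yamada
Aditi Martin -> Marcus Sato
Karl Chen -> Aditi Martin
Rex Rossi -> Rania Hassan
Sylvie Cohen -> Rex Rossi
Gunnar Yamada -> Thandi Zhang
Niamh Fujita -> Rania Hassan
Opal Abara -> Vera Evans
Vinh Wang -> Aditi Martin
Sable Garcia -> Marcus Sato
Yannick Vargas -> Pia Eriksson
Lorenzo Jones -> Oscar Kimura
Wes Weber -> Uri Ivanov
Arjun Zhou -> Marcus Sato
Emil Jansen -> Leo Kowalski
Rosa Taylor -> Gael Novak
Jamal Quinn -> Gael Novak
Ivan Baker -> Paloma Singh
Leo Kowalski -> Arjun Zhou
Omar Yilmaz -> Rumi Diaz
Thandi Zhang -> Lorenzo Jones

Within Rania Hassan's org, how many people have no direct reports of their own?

15

The people in Rania Hassan's organization with no one reporting to them are Niamh Fujita, Sable Garcia, Karl Chen, Vinh Wang, Emil Jansen, Dmitri Leclerc, Yusuf Nguyen, Jamal Quinn, Omar Yilmaz, Ivan Baker, Opal Abara, Lena Oliveira, Bram Dubois, Sylvie Cohen, Ursula Mori. That is 15.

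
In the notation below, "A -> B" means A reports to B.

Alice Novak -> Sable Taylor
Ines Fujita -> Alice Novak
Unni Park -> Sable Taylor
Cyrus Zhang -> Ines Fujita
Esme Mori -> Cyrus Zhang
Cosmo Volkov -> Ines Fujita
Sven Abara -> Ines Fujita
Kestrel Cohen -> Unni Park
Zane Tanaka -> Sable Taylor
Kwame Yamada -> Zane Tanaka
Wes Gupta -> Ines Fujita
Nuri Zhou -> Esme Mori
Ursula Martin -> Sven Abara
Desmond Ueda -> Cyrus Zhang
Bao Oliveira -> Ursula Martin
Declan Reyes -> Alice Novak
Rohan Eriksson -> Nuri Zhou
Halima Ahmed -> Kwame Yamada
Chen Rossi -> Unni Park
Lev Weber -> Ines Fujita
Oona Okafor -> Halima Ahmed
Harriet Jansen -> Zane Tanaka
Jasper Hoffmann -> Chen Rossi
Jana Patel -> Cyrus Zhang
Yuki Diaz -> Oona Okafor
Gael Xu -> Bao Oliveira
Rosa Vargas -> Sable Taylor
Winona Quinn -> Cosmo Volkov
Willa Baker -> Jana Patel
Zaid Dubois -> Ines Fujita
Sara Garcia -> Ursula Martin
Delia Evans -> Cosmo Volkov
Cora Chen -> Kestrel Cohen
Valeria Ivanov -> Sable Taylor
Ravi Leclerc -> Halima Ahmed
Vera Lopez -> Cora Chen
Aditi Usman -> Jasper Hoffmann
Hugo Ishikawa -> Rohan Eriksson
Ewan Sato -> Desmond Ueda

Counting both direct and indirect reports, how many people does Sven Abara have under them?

Sven Abara directly manages Ursula Martin. Under Ursula Martin: Sara Garcia, Bao Oliveira, Gael Xu (3). That's 4 in total.

4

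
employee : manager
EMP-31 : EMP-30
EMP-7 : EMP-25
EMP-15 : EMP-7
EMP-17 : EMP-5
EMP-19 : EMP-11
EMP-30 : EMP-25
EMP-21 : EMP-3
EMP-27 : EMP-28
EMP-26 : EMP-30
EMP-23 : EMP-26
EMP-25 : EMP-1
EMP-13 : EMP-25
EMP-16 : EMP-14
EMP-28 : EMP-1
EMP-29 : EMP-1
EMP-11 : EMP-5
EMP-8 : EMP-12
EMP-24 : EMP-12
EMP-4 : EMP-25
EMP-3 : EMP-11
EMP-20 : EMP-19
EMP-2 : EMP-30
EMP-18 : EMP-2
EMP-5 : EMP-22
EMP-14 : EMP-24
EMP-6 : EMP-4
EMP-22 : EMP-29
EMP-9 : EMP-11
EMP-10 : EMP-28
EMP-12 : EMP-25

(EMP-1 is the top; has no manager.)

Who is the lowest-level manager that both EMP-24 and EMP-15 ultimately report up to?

EMP-24's chain of managers is EMP-12, EMP-25, EMP-1. EMP-15's chain of managers is EMP-7, EMP-25, EMP-1. The first manager that appears in both chains is EMP-25.

EMP-25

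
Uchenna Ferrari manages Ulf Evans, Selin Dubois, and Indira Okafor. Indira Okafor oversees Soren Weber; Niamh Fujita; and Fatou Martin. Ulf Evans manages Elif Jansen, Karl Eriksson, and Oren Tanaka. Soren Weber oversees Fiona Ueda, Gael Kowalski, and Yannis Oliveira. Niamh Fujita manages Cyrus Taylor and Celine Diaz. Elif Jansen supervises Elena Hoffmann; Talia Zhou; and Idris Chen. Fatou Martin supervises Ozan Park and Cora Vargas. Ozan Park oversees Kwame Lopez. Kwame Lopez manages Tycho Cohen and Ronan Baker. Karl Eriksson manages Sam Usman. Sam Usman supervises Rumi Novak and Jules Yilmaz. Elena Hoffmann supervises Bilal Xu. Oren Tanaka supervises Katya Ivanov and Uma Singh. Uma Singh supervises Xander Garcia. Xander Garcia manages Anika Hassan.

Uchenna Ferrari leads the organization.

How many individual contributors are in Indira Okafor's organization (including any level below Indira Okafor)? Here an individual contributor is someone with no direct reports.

8

The people in Indira Okafor's organization with no one reporting to them are Cora Vargas, Ronan Baker, Tycho Cohen, Celine Diaz, Cyrus Taylor, Yannis Oliveira, Gael Kowalski, Fiona Ueda. That is 8.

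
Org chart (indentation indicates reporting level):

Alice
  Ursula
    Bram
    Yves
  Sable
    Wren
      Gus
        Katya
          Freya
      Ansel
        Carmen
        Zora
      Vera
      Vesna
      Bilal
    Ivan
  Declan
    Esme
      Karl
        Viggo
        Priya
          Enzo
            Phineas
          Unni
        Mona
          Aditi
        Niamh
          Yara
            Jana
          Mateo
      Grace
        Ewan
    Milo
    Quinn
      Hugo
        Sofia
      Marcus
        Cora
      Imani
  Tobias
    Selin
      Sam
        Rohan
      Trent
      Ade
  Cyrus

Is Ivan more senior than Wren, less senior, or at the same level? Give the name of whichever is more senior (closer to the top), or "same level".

same level

Both Ivan and Wren are 2 levels below Alice.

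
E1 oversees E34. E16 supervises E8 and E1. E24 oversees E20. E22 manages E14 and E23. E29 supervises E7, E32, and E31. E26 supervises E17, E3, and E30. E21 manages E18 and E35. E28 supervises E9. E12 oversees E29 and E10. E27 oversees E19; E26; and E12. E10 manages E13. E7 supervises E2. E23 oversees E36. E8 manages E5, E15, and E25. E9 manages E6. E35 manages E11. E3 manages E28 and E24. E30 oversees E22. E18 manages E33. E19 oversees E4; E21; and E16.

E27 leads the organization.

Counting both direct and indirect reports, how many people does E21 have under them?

E21 directly manages E18, E35. Under E18: E33 (1). Under E35: E11 (1). So E21's organization is 2 direct reports plus everyone under them: 2 + 2 = 4.

4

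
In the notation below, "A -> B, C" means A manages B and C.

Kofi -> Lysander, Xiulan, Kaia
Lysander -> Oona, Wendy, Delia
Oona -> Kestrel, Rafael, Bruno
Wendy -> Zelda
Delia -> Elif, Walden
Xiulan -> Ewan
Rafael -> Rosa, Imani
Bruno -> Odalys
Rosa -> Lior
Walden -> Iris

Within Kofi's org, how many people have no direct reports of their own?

The people in Kofi's organization with no one reporting to them are Kaia, Ewan, Iris, Elif, Zelda, Odalys, Imani, Lior, Kestrel. That is 9.

9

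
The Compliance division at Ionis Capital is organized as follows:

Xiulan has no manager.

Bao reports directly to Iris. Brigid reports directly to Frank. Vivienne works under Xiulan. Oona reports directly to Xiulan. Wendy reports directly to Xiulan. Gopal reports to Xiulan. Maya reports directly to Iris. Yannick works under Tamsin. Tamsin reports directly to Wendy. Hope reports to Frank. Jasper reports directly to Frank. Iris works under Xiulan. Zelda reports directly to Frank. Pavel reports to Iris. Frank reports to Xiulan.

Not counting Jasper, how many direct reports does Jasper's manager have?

3

Jasper reports to Frank. Frank's other direct reports are Brigid, Zelda, Hope — 3 peers.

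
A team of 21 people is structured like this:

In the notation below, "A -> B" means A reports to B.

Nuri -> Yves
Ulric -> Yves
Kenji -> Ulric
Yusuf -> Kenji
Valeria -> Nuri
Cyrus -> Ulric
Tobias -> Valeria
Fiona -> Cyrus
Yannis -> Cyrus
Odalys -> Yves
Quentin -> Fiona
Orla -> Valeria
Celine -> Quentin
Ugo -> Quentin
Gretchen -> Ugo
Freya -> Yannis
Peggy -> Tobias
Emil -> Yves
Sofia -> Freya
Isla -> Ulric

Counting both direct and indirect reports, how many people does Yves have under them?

Yves directly manages Nuri, Ulric, Odalys, Emil. Under Nuri: Valeria, Orla, Tobias, Peggy (4). Under Ulric: Isla, Cyrus, Yannis, Freya, Sofia, Fiona, Quentin, Ugo, Gretchen, Celine, Kenji, Yusuf (12). Odalys has no reports. Emil has no reports. So Yves's organization is 4 direct reports plus everyone under them: 5 + 13 + 1 + 1 = 20.

20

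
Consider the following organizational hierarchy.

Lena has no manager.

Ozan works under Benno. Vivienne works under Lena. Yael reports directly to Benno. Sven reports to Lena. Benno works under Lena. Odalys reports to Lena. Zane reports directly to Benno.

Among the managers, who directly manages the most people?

Direct-report counts: Lena has 4; Benno has 3. The largest is 4, held by Lena.

Lena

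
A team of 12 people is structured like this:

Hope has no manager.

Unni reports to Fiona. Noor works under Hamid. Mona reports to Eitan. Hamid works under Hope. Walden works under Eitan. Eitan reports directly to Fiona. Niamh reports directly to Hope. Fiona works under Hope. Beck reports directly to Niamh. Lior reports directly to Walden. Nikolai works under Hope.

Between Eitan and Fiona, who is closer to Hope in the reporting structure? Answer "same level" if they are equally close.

Fiona

Eitan is 2 levels below Hope; Fiona is 1. Fiona is higher.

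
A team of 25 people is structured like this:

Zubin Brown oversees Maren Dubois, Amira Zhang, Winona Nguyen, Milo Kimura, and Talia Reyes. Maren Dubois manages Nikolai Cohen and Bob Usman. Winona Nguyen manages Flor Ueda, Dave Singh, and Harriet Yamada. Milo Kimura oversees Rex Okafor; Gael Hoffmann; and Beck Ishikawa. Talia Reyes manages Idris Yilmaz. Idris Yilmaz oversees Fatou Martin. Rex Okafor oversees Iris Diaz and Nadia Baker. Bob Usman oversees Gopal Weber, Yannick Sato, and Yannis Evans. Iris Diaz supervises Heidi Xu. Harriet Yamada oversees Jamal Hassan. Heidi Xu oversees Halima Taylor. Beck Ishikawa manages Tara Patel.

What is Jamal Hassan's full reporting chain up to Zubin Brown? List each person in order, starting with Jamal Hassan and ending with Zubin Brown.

Jamal Hassan -> Harriet Yamada -> Winona Nguyen -> Zubin Brown

Jamal Hassan reports to Harriet Yamada. Harriet Yamada reports to Winona Nguyen. Winona Nguyen reports to Zubin Brown. Zubin Brown is at the top.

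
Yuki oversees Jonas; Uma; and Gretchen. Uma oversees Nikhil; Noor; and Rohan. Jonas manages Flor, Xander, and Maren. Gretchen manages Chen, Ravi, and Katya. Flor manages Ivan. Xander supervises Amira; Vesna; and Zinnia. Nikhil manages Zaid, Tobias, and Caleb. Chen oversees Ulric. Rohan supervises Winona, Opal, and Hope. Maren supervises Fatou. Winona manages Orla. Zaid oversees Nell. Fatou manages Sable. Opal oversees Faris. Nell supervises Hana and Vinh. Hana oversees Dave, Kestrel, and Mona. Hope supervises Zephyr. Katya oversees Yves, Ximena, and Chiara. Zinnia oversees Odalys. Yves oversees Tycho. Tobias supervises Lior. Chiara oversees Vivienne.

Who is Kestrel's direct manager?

Hana

Kestrel reports directly to Hana.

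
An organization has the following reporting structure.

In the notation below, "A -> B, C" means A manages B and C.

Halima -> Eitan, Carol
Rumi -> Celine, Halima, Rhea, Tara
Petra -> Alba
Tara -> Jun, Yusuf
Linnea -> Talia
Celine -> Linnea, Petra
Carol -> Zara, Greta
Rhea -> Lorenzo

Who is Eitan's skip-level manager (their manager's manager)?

Rumi

Eitan reports to Halima, and Halima reports to Rumi. So Eitan's skip-level manager is Rumi.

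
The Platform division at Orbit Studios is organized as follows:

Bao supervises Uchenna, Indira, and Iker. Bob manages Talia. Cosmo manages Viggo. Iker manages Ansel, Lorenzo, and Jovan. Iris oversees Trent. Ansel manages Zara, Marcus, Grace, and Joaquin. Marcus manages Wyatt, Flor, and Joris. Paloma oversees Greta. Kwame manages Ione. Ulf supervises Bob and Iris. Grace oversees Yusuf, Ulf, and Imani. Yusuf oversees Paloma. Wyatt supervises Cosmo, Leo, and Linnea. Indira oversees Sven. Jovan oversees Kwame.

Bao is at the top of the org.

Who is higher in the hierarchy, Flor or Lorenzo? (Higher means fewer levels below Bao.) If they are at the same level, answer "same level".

Lorenzo

Flor is 4 levels below Bao; Lorenzo is 2. Lorenzo is higher.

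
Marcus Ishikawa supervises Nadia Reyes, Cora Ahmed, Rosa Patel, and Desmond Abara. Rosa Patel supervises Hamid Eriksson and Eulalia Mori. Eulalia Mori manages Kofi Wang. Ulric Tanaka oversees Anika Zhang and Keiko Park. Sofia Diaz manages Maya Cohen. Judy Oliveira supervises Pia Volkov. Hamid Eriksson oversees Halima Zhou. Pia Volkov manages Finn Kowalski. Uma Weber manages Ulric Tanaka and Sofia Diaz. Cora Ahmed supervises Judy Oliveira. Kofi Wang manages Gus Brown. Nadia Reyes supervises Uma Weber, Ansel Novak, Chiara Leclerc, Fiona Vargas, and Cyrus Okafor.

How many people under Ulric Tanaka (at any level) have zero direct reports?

The people in Ulric Tanaka's organization with no one reporting to them are Keiko Park, Anika Zhang. That is 2.

2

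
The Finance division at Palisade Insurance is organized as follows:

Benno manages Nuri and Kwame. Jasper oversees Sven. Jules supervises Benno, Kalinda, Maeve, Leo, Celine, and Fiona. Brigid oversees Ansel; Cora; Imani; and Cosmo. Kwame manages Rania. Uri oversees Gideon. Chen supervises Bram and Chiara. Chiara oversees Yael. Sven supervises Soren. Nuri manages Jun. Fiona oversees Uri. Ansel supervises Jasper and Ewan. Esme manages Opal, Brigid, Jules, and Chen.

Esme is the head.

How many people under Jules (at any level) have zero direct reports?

The people in Jules's organization with no one reporting to them are Gideon, Celine, Leo, Maeve, Kalinda, Rania, Jun. That is 7.

7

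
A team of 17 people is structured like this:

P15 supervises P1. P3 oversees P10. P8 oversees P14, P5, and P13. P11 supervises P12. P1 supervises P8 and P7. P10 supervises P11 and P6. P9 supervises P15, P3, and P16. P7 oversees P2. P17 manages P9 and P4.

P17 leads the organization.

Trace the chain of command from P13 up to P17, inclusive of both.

P13 reports to P8. P8 reports to P1. P1 reports to P15. P15 reports to P9. P9 reports to P17. P17 is at the top.

P13 -> P8 -> P1 -> P15 -> P9 -> P17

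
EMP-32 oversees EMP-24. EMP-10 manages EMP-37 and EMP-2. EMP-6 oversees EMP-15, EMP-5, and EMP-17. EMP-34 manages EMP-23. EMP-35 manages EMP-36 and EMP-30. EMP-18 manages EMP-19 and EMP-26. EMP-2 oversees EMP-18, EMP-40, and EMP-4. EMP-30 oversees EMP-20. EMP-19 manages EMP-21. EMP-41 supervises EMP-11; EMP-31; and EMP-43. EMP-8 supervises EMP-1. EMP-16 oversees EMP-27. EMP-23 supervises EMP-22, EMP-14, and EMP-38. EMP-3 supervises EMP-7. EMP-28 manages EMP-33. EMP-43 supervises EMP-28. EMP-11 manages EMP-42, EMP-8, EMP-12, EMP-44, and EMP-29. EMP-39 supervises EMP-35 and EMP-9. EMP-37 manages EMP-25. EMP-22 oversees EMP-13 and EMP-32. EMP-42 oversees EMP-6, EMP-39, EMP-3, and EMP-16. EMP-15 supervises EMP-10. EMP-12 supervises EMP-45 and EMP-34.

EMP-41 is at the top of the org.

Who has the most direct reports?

EMP-11

Direct-report counts: EMP-41 has 3; EMP-43 has 1; EMP-28 has 1; EMP-11 has 5; EMP-12 has 2; EMP-34 has 1; EMP-23 has 3; EMP-22 has 2; EMP-32 has 1; EMP-8 has 1; EMP-42 has 4; EMP-16 has 1; EMP-3 has 1; EMP-39 has 2; EMP-35 has 2; EMP-30 has 1; EMP-6 has 3; EMP-15 has 1; EMP-10 has 2; EMP-2 has 3; EMP-18 has 2; EMP-19 has 1; EMP-37 has 1. The largest is 5, held by EMP-11.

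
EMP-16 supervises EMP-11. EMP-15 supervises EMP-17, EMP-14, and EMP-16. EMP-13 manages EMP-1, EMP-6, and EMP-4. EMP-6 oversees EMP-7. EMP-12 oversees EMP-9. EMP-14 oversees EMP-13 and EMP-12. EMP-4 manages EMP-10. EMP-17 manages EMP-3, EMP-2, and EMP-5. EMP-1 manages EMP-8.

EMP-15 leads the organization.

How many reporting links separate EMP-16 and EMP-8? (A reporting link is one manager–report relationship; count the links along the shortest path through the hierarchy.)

EMP-16 is 1 level below EMP-15, and EMP-8 is 4 levels below EMP-15 (their lowest common manager). The shortest path runs up from EMP-16 to EMP-15 and back down to EMP-8: 1 + 4 = 5 links.

5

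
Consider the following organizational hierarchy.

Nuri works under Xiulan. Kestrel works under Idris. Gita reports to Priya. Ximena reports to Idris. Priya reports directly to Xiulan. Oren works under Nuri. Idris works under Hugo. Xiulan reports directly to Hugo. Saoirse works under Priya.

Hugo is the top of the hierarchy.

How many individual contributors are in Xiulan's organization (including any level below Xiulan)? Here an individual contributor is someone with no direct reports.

3

The people in Xiulan's organization with no one reporting to them are Oren, Gita, Saoirse. That is 3.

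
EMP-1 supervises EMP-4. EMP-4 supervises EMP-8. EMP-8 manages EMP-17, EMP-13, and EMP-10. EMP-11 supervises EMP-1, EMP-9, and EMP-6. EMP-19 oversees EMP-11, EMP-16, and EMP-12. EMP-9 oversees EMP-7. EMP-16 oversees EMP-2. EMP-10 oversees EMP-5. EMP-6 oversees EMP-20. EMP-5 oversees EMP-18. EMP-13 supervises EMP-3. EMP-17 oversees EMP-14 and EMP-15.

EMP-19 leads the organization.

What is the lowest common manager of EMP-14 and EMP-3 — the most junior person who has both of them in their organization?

EMP-8

EMP-14's chain of managers is EMP-17, EMP-8, EMP-4, EMP-1, EMP-11, EMP-19. EMP-3's chain of managers is EMP-13, EMP-8, EMP-4, EMP-1, EMP-11, EMP-19. The first manager that appears in both chains is EMP-8.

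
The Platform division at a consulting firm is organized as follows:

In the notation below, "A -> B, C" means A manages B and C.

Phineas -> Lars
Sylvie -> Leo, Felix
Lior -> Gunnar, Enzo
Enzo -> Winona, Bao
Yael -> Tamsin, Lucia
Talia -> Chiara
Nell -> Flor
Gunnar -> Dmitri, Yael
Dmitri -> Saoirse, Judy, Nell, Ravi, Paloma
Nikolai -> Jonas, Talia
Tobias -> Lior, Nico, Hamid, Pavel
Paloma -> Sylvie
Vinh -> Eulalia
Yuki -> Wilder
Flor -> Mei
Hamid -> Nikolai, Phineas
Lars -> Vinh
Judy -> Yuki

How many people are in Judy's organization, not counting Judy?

Judy directly manages Yuki. Under Yuki: Wilder (1). That's 2 in total.

2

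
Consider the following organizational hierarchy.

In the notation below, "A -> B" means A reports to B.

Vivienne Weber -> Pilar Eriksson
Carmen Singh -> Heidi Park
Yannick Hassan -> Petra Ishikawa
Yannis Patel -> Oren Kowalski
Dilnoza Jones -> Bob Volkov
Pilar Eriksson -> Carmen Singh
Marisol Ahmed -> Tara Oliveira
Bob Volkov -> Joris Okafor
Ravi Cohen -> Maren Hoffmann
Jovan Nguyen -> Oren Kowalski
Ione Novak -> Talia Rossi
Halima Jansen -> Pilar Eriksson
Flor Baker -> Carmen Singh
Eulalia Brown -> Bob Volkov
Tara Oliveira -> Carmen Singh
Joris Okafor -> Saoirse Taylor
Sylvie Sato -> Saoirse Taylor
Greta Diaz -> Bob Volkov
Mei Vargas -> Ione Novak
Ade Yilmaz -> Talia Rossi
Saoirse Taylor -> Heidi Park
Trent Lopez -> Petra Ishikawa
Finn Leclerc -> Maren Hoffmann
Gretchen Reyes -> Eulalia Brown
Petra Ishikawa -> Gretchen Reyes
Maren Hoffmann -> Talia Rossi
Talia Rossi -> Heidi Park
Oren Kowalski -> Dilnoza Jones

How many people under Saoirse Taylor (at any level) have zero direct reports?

The people in Saoirse Taylor's organization with no one reporting to them are Sylvie Sato, Greta Diaz, Jovan Nguyen, Yannis Patel, Trent Lopez, Yannick Hassan. That is 6.

6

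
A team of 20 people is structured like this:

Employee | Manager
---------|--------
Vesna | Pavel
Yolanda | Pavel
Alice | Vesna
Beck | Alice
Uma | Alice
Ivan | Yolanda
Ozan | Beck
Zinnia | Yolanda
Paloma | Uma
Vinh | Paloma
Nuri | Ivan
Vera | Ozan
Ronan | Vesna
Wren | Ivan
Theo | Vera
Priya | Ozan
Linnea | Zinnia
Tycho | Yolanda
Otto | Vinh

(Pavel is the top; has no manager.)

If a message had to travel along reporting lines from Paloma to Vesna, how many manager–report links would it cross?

Paloma is in Vesna's organization: the chain from Paloma up to Vesna is Paloma → Uma → Alice → Vesna, which is 3 links.

3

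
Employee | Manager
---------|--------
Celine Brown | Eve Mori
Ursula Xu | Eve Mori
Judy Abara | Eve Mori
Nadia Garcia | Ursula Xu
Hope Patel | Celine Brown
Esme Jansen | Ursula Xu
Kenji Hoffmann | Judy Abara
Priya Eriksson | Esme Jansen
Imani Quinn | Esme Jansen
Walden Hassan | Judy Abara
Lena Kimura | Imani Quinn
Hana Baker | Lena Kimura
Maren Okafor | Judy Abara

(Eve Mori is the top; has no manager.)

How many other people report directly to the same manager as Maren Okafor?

2

Maren Okafor reports to Judy Abara. Judy Abara's other direct reports are Kenji Hoffmann, Walden Hassan — 2 peers.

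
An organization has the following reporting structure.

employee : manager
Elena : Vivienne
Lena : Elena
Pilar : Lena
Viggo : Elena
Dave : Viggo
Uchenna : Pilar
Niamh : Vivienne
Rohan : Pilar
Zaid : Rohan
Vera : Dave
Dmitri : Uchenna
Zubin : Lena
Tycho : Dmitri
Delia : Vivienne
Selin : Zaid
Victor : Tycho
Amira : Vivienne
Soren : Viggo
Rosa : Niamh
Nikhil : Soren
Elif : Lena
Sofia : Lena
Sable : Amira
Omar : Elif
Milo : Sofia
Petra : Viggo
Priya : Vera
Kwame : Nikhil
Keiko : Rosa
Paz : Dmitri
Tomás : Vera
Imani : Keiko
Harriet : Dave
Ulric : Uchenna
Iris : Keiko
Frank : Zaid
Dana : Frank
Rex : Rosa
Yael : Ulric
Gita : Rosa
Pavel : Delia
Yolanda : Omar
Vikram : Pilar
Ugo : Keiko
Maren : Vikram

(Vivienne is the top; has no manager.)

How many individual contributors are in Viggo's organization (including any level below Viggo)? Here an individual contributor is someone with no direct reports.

5

The people in Viggo's organization with no one reporting to them are Petra, Kwame, Harriet, Tomás, Priya. That is 5.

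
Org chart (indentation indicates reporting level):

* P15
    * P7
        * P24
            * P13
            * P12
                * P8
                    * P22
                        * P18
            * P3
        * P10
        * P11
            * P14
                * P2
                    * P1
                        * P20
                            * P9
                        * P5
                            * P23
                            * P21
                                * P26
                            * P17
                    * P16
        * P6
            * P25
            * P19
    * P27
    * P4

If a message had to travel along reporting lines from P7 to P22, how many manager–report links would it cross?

4

P22 is in P7's organization: the chain from P22 up to P7 is P22 → P8 → P12 → P24 → P7, which is 4 links.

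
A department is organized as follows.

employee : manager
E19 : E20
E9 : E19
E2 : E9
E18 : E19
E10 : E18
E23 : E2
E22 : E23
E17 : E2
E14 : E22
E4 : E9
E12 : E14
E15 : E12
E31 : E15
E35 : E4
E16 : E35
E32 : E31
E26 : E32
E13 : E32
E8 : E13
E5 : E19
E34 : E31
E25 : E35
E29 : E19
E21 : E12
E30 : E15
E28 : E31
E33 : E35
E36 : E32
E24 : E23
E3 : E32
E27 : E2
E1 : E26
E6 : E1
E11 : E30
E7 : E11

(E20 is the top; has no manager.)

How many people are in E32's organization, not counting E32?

7

E32 directly manages E26, E13, E36, E3. Under E26: E1, E6 (2). Under E13: E8 (1). E36 has no reports. E3 has no reports. So E32's organization is 4 direct reports plus everyone under them: 3 + 2 + 1 + 1 = 7.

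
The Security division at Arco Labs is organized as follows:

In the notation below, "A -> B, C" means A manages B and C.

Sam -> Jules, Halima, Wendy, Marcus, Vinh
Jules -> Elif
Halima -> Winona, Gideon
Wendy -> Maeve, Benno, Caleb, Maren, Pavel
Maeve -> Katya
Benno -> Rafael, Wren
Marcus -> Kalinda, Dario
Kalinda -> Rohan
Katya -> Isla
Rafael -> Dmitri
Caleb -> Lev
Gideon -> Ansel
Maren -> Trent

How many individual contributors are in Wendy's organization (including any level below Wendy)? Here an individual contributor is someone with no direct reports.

The people in Wendy's organization with no one reporting to them are Pavel, Trent, Lev, Wren, Dmitri, Isla. That is 6.

6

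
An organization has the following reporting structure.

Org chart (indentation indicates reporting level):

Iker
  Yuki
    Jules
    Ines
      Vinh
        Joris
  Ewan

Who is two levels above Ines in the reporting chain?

Iker

Ines reports to Yuki, and Yuki reports to Iker. So Ines's skip-level manager is Iker.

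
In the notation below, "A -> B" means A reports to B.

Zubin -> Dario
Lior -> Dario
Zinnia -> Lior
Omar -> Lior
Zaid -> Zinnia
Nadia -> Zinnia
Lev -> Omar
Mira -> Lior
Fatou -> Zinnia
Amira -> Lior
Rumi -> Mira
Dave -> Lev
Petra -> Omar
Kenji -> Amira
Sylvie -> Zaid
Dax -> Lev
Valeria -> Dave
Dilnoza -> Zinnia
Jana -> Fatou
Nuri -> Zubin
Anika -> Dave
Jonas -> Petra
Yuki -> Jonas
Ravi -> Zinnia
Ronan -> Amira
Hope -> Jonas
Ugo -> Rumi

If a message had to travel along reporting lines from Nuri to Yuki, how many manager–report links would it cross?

Nuri is 2 levels below Dario, and Yuki is 5 levels below Dario (their lowest common manager). The shortest path runs up from Nuri to Dario and back down to Yuki: 2 + 5 = 7 links.

7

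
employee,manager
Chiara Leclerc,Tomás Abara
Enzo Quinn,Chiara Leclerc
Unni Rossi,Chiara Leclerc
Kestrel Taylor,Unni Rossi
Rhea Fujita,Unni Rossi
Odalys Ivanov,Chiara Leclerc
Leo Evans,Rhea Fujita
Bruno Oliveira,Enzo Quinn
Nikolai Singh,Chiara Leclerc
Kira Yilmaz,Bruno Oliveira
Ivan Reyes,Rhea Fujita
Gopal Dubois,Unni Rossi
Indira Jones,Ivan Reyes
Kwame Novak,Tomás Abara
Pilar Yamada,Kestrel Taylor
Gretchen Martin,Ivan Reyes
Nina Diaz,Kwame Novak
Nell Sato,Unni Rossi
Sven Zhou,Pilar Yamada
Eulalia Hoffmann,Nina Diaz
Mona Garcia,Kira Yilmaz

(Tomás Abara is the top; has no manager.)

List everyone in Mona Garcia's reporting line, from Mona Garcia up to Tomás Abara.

Mona Garcia -> Kira Yilmaz -> Bruno Oliveira -> Enzo Quinn -> Chiara Leclerc -> Tomás Abara

Mona Garcia reports to Kira Yilmaz. Kira Yilmaz reports to Bruno Oliveira. Bruno Oliveira reports to Enzo Quinn. Enzo Quinn reports to Chiara Leclerc. Chiara Leclerc reports to Tomás Abara. Tomás Abara is at the top.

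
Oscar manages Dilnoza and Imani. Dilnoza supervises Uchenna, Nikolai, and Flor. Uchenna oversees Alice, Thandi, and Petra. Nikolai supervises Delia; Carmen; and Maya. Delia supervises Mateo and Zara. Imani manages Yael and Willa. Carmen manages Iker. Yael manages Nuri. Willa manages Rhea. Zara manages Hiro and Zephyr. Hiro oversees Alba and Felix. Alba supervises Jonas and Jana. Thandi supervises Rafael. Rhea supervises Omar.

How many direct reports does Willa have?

Willa directly manages Rhea. That is 1 direct report.

1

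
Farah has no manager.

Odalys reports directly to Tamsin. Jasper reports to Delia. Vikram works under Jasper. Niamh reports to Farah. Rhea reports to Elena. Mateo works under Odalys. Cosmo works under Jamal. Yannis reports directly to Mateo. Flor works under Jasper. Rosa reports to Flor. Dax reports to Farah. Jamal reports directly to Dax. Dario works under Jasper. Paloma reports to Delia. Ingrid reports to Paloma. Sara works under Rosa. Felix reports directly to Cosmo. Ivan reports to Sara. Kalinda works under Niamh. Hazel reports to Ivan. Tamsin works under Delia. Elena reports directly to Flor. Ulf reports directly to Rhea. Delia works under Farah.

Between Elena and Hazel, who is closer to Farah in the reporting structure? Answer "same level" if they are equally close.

Elena is 4 levels below Farah; Hazel is 7. Elena is higher.

Elena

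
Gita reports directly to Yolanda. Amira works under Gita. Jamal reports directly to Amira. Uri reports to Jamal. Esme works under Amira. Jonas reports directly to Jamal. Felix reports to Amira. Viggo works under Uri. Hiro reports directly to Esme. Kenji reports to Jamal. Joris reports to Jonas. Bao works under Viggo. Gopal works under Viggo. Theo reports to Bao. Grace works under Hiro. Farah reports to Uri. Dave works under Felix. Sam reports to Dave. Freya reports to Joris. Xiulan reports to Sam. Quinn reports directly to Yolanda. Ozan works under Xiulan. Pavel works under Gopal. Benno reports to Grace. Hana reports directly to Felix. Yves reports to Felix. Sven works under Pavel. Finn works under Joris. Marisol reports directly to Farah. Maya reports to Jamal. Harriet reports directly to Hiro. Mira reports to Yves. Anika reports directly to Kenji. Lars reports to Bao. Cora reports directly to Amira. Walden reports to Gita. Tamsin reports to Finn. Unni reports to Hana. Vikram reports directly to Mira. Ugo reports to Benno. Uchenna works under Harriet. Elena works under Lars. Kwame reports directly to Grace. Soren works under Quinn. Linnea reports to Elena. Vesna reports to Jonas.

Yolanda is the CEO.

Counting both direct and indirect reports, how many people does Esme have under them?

Esme directly manages Hiro. Under Hiro: Harriet, Uchenna, Grace, Kwame, Benno, Ugo (6). That's 7 in total.

7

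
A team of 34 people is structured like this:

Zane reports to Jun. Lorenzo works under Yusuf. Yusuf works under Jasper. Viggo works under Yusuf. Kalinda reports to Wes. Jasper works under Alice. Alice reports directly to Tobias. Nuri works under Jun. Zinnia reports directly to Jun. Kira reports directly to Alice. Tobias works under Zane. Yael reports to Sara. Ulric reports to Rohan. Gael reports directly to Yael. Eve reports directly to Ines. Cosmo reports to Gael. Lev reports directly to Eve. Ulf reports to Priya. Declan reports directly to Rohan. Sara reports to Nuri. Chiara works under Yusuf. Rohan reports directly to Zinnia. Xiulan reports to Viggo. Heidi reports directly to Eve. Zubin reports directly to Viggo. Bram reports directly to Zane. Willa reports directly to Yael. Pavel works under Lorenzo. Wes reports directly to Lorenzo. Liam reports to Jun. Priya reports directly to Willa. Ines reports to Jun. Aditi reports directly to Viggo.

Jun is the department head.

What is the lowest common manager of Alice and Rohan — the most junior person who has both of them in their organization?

Jun

Alice's chain of managers is Tobias, Zane, Jun. Rohan's chain of managers is Zinnia, Jun. The first manager that appears in both chains is Jun.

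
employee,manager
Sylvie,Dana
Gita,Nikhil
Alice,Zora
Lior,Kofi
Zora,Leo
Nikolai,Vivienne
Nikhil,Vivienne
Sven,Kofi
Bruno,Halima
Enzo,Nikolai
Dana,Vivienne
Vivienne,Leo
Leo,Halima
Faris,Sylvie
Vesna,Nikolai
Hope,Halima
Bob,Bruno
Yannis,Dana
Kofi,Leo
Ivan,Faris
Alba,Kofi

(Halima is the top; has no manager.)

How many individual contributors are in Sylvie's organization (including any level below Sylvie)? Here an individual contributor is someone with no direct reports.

The only person in Sylvie's organization with no one reporting to them is Ivan. That is 1.

1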